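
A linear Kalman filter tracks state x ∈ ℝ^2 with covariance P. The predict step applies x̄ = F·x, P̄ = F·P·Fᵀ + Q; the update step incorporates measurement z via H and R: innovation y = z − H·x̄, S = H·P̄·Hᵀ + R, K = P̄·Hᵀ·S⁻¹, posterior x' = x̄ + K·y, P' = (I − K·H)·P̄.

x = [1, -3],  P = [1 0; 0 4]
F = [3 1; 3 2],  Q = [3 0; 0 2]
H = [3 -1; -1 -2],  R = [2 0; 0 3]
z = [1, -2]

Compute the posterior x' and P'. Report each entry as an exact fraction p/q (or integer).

x' = [2309/3802, 2103/3802]
P' = [1669/7604 817/7604; 817/7604 4309/7604]

x̄ = F·x = [0, -3]
P̄ = F·P·Fᵀ + Q = [16 17; 17 27]
y = z − H·x̄ = [-2, -8]
S = H·P̄·Hᵀ + R = [71 -79; -79 195]
K = P̄·Hᵀ·S⁻¹ = [2095/7604 -1101/7604; -929/7604 -3145/7604]
x' = x̄ + K·y = [2309/3802, 2103/3802]
P' = (I − K·H)·P̄ = [1669/7604 817/7604; 817/7604 4309/7604]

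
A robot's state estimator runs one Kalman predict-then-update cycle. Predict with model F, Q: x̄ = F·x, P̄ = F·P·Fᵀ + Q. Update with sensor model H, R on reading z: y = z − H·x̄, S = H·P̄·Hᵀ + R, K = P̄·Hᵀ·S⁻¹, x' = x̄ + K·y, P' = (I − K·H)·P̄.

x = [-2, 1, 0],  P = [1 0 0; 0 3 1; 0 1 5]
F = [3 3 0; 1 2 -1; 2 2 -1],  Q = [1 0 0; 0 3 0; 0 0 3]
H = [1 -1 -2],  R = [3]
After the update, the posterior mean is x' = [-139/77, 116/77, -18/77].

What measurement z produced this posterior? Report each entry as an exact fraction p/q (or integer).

x̄ = F·x = [-3, 0, -2]
P̄ = F·P·Fᵀ + Q = [37 18 21; 18 17 15; 21 15 20]
S = H·P̄·Hᵀ + R = [77]
K = P̄·Hᵀ·S⁻¹ = [-23/77; -29/77; -34/77]
x' − x̄ = [92/77, 116/77, 136/77] = K·y
y = (KᵀK)⁻¹·Kᵀ·(x' − x̄) = [-4]
z = y + H·x̄ = [-4] + [1] = [-3]

z = [-3]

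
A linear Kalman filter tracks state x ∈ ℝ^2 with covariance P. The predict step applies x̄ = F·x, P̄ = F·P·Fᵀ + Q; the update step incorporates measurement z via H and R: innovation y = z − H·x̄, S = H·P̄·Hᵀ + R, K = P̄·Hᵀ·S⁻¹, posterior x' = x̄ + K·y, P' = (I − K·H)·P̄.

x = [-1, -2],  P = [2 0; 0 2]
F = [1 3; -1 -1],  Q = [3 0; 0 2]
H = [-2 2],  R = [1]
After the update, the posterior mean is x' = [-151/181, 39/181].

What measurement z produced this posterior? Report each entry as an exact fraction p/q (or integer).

x̄ = F·x = [-7, 3]
P̄ = F·P·Fᵀ + Q = [23 -8; -8 6]
S = H·P̄·Hᵀ + R = [181]
K = P̄·Hᵀ·S⁻¹ = [-62/181; 28/181]
x' − x̄ = [1116/181, -504/181] = K·y
y = (KᵀK)⁻¹·Kᵀ·(x' − x̄) = [-18]
z = y + H·x̄ = [-18] + [20] = [2]

z = [2]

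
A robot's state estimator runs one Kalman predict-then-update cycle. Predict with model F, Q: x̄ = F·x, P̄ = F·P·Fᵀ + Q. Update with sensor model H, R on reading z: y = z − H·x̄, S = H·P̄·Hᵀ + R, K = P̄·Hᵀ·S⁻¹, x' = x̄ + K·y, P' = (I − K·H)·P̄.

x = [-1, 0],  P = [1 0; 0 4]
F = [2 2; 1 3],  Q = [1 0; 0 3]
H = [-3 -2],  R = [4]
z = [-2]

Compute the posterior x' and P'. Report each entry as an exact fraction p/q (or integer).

x' = [-36/133, 183/133]
P' = [148/133 -176/133; -176/133 1636/665]

x̄ = F·x = [-2, -1]
P̄ = F·P·Fᵀ + Q = [21 26; 26 40]
y = z − H·x̄ = [-10]
S = H·P̄·Hᵀ + R = [665]
K = P̄·Hᵀ·S⁻¹ = [-23/133; -158/665]
x' = x̄ + K·y = [-36/133, 183/133]
P' = (I − K·H)·P̄ = [148/133 -176/133; -176/133 1636/665]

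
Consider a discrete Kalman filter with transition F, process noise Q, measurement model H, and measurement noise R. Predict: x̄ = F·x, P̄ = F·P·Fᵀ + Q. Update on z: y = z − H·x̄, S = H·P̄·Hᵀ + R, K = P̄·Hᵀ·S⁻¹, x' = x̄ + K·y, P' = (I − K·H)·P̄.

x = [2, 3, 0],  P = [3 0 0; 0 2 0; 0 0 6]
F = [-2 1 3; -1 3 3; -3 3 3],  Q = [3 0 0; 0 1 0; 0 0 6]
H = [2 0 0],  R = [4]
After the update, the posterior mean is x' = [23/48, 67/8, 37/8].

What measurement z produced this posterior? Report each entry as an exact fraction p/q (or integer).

x̄ = F·x = [-1, 7, 3]
P̄ = F·P·Fᵀ + Q = [71 66 78; 66 76 81; 78 81 105]
S = H·P̄·Hᵀ + R = [288]
K = P̄·Hᵀ·S⁻¹ = [71/144; 11/24; 13/24]
x' − x̄ = [71/48, 11/8, 13/8] = K·y
y = (KᵀK)⁻¹·Kᵀ·(x' − x̄) = [3]
z = y + H·x̄ = [3] + [-2] = [1]

z = [1]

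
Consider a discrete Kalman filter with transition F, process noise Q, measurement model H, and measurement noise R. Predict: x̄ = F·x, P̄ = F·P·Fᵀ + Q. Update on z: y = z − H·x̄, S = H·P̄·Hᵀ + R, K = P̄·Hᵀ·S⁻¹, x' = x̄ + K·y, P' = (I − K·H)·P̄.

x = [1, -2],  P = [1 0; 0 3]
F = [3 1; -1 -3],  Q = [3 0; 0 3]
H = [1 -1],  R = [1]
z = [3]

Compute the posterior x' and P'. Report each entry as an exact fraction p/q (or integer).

x' = [260/71, 54/71]
P' = [336/71 309/71; 309/71 352/71]

x̄ = F·x = [1, 5]
P̄ = F·P·Fᵀ + Q = [15 -12; -12 31]
y = z − H·x̄ = [7]
S = H·P̄·Hᵀ + R = [71]
K = P̄·Hᵀ·S⁻¹ = [27/71; -43/71]
x' = x̄ + K·y = [260/71, 54/71]
P' = (I − K·H)·P̄ = [336/71 309/71; 309/71 352/71]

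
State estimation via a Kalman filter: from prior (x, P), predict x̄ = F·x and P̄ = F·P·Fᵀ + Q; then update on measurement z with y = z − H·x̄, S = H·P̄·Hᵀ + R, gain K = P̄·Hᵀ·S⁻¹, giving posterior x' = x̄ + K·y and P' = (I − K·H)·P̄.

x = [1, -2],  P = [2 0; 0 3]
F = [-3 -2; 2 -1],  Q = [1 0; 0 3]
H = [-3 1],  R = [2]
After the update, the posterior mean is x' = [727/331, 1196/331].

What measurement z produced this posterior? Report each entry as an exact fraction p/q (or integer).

x̄ = F·x = [1, 4]
P̄ = F·P·Fᵀ + Q = [31 -6; -6 14]
S = H·P̄·Hᵀ + R = [331]
K = P̄·Hᵀ·S⁻¹ = [-99/331; 32/331]
x' − x̄ = [396/331, -128/331] = K·y
y = (KᵀK)⁻¹·Kᵀ·(x' − x̄) = [-4]
z = y + H·x̄ = [-4] + [1] = [-3]

z = [-3]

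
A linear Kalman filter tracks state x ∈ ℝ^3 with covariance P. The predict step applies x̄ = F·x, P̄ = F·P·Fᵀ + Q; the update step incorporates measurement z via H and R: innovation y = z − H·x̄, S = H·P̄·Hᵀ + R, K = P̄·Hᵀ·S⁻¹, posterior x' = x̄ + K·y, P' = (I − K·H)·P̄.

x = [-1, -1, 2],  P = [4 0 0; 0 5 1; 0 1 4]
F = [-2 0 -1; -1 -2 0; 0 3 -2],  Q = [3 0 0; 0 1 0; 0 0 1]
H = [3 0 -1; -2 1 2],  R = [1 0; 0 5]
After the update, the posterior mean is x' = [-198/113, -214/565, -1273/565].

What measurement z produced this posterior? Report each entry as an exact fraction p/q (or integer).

z = [-3, -1]

x̄ = F·x = [0, 3, -7]
P̄ = F·P·Fᵀ + Q = [23 10 5; 10 25 -26; 5 -26 50]
S = H·P̄·Hᵀ + R = [228 -142; -142 138]
K = P̄·Hᵀ·S⁻¹ = [257/565 158/565; 527/5650 -691/2825; 2129/5650 4811/5650]
x' − x̄ = [-198/113, -1909/565, 2682/565] = K·y
y = (KᵀK)⁻¹·Kᵀ·(x' − x̄) = [-10, 10]
z = y + H·x̄ = [-10, 10] + [7, -11] = [-3, -1]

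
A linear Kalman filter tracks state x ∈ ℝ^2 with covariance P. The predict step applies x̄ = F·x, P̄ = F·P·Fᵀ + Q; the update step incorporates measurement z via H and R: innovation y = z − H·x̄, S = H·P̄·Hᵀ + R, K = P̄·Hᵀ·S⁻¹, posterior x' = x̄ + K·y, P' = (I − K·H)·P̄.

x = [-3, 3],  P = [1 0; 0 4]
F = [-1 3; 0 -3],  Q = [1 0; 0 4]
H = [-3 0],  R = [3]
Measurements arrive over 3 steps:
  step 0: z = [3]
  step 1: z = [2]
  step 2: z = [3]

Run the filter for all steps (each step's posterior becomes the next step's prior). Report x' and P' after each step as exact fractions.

step 0: x̄ = F·x = [12, -9]
step 0: P̄ = F·P·Fᵀ + Q = [38 -36; -36 40]
step 0: y = z − H·x̄ = [39]
step 0: S = H·P̄·Hᵀ + R = [345]
step 0: K = P̄·Hᵀ·S⁻¹ = [-38/115; 36/115]
step 0: x' = x̄ + K·y = [-102/115, 369/115]
step 0: P' = (I − K·H)·P̄ = [38/115 -36/115; -36/115 712/115]
step 1: x̄ = F·x = [1209/115, -1107/115]
step 1: P̄ = F·P·Fᵀ + Q = [6777/115 -6516/115; -6516/115 6868/115]
step 1: y = z − H·x̄ = [3857/115]
step 1: S = H·P̄·Hᵀ + R = [61338/115]
step 1: K = P̄·Hᵀ·S⁻¹ = [-6777/20446; 3258/10223]
step 1: x' = x̄ + K·y = [-12345/20446, 10863/10223]
step 1: P' = (I − K·H)·P̄ = [6777/20446 -3258/10223; -3258/10223 56732/10223]
step 2: x̄ = F·x = [77523/20446, -32589/10223]
step 2: P̄ = F·P·Fᵀ + Q = [1087495/20446 -520362/10223; -520362/10223 551480/10223]
step 2: y = z − H·x̄ = [293907/20446]
step 2: S = H·P̄·Hᵀ + R = [9848793/20446]
step 2: K = P̄·Hᵀ·S⁻¹ = [-1087495/3282931; 1040724/3282931]
step 2: x' = x̄ + K·y = [-3184962/3282931, 4494825/3282931]
step 2: P' = (I − K·H)·P̄ = [1087495/3282931 -1040724/3282931; -1040724/3282931 18175792/3282931]

step 0: x' = [-102/115, 369/115], P' = [38/115 -36/115; -36/115 712/115]
step 1: x' = [-12345/20446, 10863/10223], P' = [6777/20446 -3258/10223; -3258/10223 56732/10223]
step 2: x' = [-3184962/3282931, 4494825/3282931], P' = [1087495/3282931 -1040724/3282931; -1040724/3282931 18175792/3282931]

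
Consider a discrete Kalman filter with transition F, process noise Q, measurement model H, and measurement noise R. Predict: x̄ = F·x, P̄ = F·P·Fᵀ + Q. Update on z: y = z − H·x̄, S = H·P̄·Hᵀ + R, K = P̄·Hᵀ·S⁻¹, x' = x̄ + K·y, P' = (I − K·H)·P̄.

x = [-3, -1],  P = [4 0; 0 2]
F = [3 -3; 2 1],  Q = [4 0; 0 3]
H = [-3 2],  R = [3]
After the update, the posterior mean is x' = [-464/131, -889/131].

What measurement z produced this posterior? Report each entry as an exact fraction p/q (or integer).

x̄ = F·x = [-6, -7]
P̄ = F·P·Fᵀ + Q = [58 18; 18 21]
S = H·P̄·Hᵀ + R = [393]
K = P̄·Hᵀ·S⁻¹ = [-46/131; -4/131]
x' − x̄ = [322/131, 28/131] = K·y
y = (KᵀK)⁻¹·Kᵀ·(x' − x̄) = [-7]
z = y + H·x̄ = [-7] + [4] = [-3]

z = [-3]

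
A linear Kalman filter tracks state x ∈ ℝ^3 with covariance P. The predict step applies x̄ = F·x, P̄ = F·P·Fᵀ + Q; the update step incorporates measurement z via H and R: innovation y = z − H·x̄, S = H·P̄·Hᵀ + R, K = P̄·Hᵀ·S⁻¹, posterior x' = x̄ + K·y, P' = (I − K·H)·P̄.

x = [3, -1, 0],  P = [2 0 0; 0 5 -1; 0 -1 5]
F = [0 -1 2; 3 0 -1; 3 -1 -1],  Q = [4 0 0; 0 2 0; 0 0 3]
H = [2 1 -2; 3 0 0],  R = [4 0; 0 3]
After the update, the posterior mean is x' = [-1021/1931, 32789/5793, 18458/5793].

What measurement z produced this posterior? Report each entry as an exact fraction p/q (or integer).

z = [-1, -2]

x̄ = F·x = [1, 9, 10]
P̄ = F·P·Fᵀ + Q = [33 -11 -4; -11 25 22; -4 22 29]
S = H·P̄·Hᵀ + R = [177 189; 189 300]
K = P̄·Hᵀ·S⁻¹ = [21/1931 624/1931; -2021/5793 212/1931; -3644/5793 688/1931]
x' − x̄ = [-2952/1931, -19348/5793, -39472/5793] = K·y
y = (KᵀK)⁻¹·Kᵀ·(x' − x̄) = [8, -5]
z = y + H·x̄ = [8, -5] + [-9, 3] = [-1, -2]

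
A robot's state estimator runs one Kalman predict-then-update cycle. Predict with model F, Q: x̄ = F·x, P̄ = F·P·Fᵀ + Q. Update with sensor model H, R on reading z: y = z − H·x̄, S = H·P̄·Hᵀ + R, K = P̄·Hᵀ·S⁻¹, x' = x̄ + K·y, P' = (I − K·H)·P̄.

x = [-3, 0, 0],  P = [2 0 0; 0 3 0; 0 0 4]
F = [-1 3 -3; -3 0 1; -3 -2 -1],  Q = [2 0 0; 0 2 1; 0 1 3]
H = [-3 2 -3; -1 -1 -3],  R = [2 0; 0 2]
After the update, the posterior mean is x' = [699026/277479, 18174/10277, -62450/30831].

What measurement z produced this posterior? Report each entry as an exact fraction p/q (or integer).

x̄ = F·x = [3, 9, 9]
P̄ = F·P·Fᵀ + Q = [67 -6 0; -6 24 15; 0 15 37]
S = H·P̄·Hᵀ + R = [926 435; 435 504]
K = P̄·Hᵀ·S⁻¹ = [-26939/92493 36169/277479; 1407/10277 -2499/10277; 518/10277 -9049/30831]
x' − x̄ = [-133411/277479, -74319/10277, -339929/30831] = K·y
y = (KᵀK)⁻¹·Kᵀ·(x' − x̄) = [20, 41]
z = y + H·x̄ = [20, 41] + [-18, -39] = [2, 2]

z = [2, 2]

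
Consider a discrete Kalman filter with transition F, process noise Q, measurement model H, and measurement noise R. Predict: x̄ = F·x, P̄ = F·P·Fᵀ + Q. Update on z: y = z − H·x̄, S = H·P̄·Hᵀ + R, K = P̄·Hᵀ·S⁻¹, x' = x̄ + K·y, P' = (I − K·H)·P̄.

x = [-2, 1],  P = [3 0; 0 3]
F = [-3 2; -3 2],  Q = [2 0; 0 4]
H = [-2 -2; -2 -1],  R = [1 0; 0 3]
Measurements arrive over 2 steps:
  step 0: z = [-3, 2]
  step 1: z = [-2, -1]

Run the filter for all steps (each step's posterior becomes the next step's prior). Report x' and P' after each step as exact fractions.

step 0: x' = [-987/1639, 2953/1639], P' = [3269/3278 -3271/3278; -3271/3278 4001/3278]
step 1: x' = [2856881/7248919, 4221465/7248919], P' = [7219417/7248919 -7225973/7248919; -7225973/7248919 8841943/7248919]

step 0: x̄ = F·x = [8, 8]
step 0: P̄ = F·P·Fᵀ + Q = [41 39; 39 43]
step 0: y = z − H·x̄ = [29, 26]
step 0: S = H·P̄·Hᵀ + R = [649 484; 484 366]
step 0: K = P̄·Hᵀ·S⁻¹ = [2/1639 -99/298; -730/1639 77/298]
step 0: x' = x̄ + K·y = [-987/1639, 2953/1639]
step 0: P' = (I − K·H)·P̄ = [3269/3278 -3271/3278; -3271/3278 4001/3278]
step 1: x̄ = F·x = [8867/1639, 8867/1639]
step 1: P̄ = F·P·Fᵀ + Q = [91233/3278 84677/3278; 84677/3278 97789/3278]
step 1: y = z − H·x̄ = [32190/1639, 24962/1639]
step 1: S = H·P̄·Hᵀ + R = [718391/1639 534286/1639; 534286/1639 811263/3278]
step 1: K = P̄·Hᵀ·S⁻¹ = [13112/7248919 -2404287/7248919; -3231940/7248919 1870001/7248919]
step 1: x' = x̄ + K·y = [2856881/7248919, 4221465/7248919]
step 1: P' = (I − K·H)·P̄ = [7219417/7248919 -7225973/7248919; -7225973/7248919 8841943/7248919]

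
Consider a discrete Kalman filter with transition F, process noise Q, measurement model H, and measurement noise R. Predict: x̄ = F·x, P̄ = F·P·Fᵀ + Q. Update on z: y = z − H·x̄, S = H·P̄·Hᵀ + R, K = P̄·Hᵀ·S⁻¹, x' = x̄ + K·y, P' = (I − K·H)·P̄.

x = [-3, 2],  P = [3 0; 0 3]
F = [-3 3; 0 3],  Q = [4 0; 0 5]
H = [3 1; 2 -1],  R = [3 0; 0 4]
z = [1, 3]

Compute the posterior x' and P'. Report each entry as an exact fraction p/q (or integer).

x' = [26893/31519, -43367/31519]
P' = [8585/31519 -6438/31519; -6438/31519 54480/31519]

x̄ = F·x = [15, 6]
P̄ = F·P·Fᵀ + Q = [58 27; 27 32]
y = z − H·x̄ = [-50, -21]
S = H·P̄·Hᵀ + R = [719 289; 289 160]
K = P̄·Hᵀ·S⁻¹ = [6439/31519 5902/31519; 11722/31519 -16839/31519]
x' = x̄ + K·y = [26893/31519, -43367/31519]
P' = (I − K·H)·P̄ = [8585/31519 -6438/31519; -6438/31519 54480/31519]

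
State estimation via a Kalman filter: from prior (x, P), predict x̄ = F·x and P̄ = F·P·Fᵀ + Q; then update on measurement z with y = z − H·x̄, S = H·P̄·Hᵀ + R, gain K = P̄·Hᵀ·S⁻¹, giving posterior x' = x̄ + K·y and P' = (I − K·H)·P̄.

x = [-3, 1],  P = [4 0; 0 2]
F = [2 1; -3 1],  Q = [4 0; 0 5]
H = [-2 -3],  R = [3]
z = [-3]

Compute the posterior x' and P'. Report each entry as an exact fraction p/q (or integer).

x' = [-348/107, 695/214]
P' = [2112/107 -1419/107; -1419/107 1977/214]

x̄ = F·x = [-5, 10]
P̄ = F·P·Fᵀ + Q = [22 -22; -22 43]
y = z − H·x̄ = [17]
S = H·P̄·Hᵀ + R = [214]
K = P̄·Hᵀ·S⁻¹ = [11/107; -85/214]
x' = x̄ + K·y = [-348/107, 695/214]
P' = (I − K·H)·P̄ = [2112/107 -1419/107; -1419/107 1977/214]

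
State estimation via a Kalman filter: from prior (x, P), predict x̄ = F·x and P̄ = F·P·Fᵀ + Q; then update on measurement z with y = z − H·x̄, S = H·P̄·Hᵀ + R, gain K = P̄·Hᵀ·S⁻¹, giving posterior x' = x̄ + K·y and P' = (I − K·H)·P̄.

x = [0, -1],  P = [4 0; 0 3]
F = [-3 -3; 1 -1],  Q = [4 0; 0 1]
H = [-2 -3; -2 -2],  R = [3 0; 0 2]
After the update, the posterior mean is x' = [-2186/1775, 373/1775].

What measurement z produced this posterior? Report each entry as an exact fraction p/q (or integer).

x̄ = F·x = [3, 1]
P̄ = F·P·Fᵀ + Q = [67 -3; -3 8]
S = H·P̄·Hᵀ + R = [307 286; 286 278]
K = P̄·Hᵀ·S⁻¹ = [929/1775 -1773/1775; -1072/1775 1039/1775]
x' − x̄ = [-7511/1775, -1402/1775] = K·y
y = (KᵀK)⁻¹·Kᵀ·(x' − x̄) = [11, 10]
z = y + H·x̄ = [11, 10] + [-9, -8] = [2, 2]

z = [2, 2]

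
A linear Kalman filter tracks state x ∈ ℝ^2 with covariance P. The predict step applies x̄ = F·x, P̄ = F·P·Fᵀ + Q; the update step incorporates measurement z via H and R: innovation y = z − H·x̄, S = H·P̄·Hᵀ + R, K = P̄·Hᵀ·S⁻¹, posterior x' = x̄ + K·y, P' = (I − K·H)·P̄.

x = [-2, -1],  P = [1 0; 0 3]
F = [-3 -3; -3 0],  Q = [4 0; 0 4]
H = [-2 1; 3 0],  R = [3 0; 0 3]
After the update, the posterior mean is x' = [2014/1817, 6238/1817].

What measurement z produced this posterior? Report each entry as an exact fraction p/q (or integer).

x̄ = F·x = [9, 6]
P̄ = F·P·Fᵀ + Q = [40 9; 9 13]
S = H·P̄·Hᵀ + R = [140 -213; -213 363]
K = P̄·Hᵀ·S⁻¹ = [-71/1817 559/1817; 1312/1817 905/1817]
x' − x̄ = [-14339/1817, -4664/1817] = K·y
y = (KᵀK)⁻¹·Kᵀ·(x' − x̄) = [13, -24]
z = y + H·x̄ = [13, -24] + [-12, 27] = [1, 3]

z = [1, 3]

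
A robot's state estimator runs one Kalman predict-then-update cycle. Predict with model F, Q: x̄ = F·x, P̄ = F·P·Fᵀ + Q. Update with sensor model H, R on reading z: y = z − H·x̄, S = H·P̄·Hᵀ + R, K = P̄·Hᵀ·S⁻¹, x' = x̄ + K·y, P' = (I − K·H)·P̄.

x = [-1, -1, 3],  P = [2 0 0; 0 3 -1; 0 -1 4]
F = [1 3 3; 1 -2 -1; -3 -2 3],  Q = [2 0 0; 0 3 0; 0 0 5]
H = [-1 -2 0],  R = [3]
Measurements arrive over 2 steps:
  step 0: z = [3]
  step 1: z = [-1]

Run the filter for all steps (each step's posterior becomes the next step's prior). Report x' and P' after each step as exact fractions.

step 0: x̄ = F·x = [5, -2, 14]
step 0: P̄ = F·P·Fᵀ + Q = [49 -19 9; -19 17 -2; 9 -2 83]
step 0: y = z − H·x̄ = [4]
step 0: S = H·P̄·Hᵀ + R = [44]
step 0: K = P̄·Hᵀ·S⁻¹ = [-1/4; -15/44; -5/44]
step 0: x' = x̄ + K·y = [4, -37/11, 149/11]
step 0: P' = (I − K·H)·P̄ = [185/4 -91/4 31/4; -91/4 523/44 -163/44; 31/4 -163/44 3627/44]
step 1: x̄ = F·x = [380/11, -31/11, 389/11]
step 1: P̄ = F·P·Fᵀ + Q = [32579/44 -2709/11 7969/11; -2709/11 2639/11 -4050/11; 7969/11 -4050/11 9269/11]
step 1: y = z − H·x̄ = [307/11]
step 1: S = H·P̄·Hᵀ + R = [31591/44]
step 1: K = P̄·Hᵀ·S⁻¹ = [-10907/31591; -1468/4513; 524/31591]
step 1: x' = x̄ + K·y = [786921/31591, -53689/4513, 1131797/31591]
step 1: P' = (I − K·H)·P̄ = [20687285/31591 -1475326/4513 23016136/31591; -1475326/4513 739865/4513 -1644122/4513; 23016136/31591 -1644122/4513 26613485/31591]

step 0: x' = [4, -37/11, 149/11], P' = [185/4 -91/4 31/4; -91/4 523/44 -163/44; 31/4 -163/44 3627/44]
step 1: x' = [786921/31591, -53689/4513, 1131797/31591], P' = [20687285/31591 -1475326/4513 23016136/31591; -1475326/4513 739865/4513 -1644122/4513; 23016136/31591 -1644122/4513 26613485/31591]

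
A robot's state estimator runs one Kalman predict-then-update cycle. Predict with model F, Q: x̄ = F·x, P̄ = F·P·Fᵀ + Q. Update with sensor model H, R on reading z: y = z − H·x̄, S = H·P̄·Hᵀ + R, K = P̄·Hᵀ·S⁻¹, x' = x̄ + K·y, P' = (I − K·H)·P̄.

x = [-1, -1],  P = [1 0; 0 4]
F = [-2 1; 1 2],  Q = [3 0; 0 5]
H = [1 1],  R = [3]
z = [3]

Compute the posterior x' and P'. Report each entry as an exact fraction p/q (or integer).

x̄ = F·x = [1, -3]
P̄ = F·P·Fᵀ + Q = [11 6; 6 22]
y = z − H·x̄ = [5]
S = H·P̄·Hᵀ + R = [48]
K = P̄·Hᵀ·S⁻¹ = [17/48; 7/12]
x' = x̄ + K·y = [133/48, -1/12]
P' = (I − K·H)·P̄ = [239/48 -47/12; -47/12 17/3]

x' = [133/48, -1/12]
P' = [239/48 -47/12; -47/12 17/3]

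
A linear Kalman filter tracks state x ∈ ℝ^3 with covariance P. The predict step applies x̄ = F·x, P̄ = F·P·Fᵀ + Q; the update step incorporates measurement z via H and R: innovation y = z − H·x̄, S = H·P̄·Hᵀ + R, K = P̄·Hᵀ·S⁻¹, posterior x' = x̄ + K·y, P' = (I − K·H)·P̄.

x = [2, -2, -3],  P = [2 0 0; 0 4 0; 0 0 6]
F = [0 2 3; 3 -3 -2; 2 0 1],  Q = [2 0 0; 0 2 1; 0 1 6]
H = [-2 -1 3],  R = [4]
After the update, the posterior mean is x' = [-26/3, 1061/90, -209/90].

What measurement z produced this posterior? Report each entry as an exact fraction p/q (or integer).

z = [-2]

x̄ = F·x = [-13, 18, 1]
P̄ = F·P·Fᵀ + Q = [72 -60 18; -60 80 1; 18 1 20]
S = H·P̄·Hᵀ + R = [90]
K = P̄·Hᵀ·S⁻¹ = [-1/3; 43/90; 23/90]
x' − x̄ = [13/3, -559/90, -299/90] = K·y
y = (KᵀK)⁻¹·Kᵀ·(x' − x̄) = [-13]
z = y + H·x̄ = [-13] + [11] = [-2]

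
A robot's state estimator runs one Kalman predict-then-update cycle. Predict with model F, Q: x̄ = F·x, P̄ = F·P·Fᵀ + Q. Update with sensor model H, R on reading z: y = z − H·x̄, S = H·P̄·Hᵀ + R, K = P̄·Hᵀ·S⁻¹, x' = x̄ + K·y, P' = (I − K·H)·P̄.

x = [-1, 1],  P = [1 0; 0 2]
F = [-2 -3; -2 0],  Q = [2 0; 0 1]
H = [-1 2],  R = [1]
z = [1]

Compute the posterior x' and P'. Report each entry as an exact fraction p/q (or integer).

x' = [35/29, 34/29]
P' = [440/29 212/29; 212/29 109/29]

x̄ = F·x = [-1, 2]
P̄ = F·P·Fᵀ + Q = [24 4; 4 5]
y = z − H·x̄ = [-4]
S = H·P̄·Hᵀ + R = [29]
K = P̄·Hᵀ·S⁻¹ = [-16/29; 6/29]
x' = x̄ + K·y = [35/29, 34/29]
P' = (I − K·H)·P̄ = [440/29 212/29; 212/29 109/29]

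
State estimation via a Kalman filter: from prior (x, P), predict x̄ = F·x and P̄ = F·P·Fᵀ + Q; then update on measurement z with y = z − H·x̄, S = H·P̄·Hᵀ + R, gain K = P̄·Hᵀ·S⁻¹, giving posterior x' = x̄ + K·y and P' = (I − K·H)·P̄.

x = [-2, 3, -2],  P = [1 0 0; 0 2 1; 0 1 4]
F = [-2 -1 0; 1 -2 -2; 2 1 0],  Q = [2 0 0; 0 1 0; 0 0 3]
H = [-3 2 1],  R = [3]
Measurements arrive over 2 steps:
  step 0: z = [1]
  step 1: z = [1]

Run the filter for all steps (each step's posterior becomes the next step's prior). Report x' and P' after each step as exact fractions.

step 0: x̄ = F·x = [1, -4, -1]
step 0: P̄ = F·P·Fᵀ + Q = [8 4 -6; 4 34 -4; -6 -4 9]
step 0: y = z − H·x̄ = [13]
step 0: S = H·P̄·Hᵀ + R = [192]
step 0: K = P̄·Hᵀ·S⁻¹ = [-11/96; 13/48; 19/192]
step 0: x' = x̄ + K·y = [-47/96, -23/48, 55/192]
step 0: P' = (I − K·H)·P̄ = [263/48 239/24 -367/96; 239/24 239/12 -439/48; -367/96 -439/48 1367/192]
step 1: x̄ = F·x = [35/24, -5/48, -35/24]
step 1: P̄ = F·P·Fᵀ + Q = [251/3 151/6 -245/3; 151/6 203/12 -151/6; -245/3 -151/6 254/3]
step 1: y = z − H·x̄ = [169/24]
step 1: S = H·P̄·Hᵀ + R = [2987/3]
step 1: K = P̄·Hᵀ·S⁻¹ = [-847/2987; -401/5974; 838/2987]
step 1: x' = x̄ + K·y = [-6433/11948, -1723/2987, 12359/23896]
step 1: P' = (I − K·H)·P̄ = [10776/2987 18565/2987 -7343/2987; 18565/2987 37130/2987 -38333/5974; -7343/2987 -38333/5974 18818/2987]

step 0: x' = [-47/96, -23/48, 55/192], P' = [263/48 239/24 -367/96; 239/24 239/12 -439/48; -367/96 -439/48 1367/192]
step 1: x' = [-6433/11948, -1723/2987, 12359/23896], P' = [10776/2987 18565/2987 -7343/2987; 18565/2987 37130/2987 -38333/5974; -7343/2987 -38333/5974 18818/2987]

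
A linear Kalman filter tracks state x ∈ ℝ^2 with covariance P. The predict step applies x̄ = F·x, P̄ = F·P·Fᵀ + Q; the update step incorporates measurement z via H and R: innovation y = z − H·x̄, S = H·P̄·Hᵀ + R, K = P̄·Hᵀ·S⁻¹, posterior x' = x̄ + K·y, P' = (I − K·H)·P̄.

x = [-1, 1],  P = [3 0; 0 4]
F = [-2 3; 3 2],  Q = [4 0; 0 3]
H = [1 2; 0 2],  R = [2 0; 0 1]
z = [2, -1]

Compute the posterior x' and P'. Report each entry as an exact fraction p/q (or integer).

x̄ = F·x = [5, -1]
P̄ = F·P·Fᵀ + Q = [52 6; 6 46]
y = z − H·x̄ = [-1, 1]
S = H·P̄·Hᵀ + R = [262 196; 196 185]
K = P̄·Hᵀ·S⁻¹ = [4744/5027 -4700/5027; 49/5027 2448/5027]
x' = x̄ + K·y = [15691/5027, -2628/5027]
P' = (I − K·H)·P̄ = [14188/5027 -2350/5027; -2350/5027 1224/5027]

x' = [15691/5027, -2628/5027]
P' = [14188/5027 -2350/5027; -2350/5027 1224/5027]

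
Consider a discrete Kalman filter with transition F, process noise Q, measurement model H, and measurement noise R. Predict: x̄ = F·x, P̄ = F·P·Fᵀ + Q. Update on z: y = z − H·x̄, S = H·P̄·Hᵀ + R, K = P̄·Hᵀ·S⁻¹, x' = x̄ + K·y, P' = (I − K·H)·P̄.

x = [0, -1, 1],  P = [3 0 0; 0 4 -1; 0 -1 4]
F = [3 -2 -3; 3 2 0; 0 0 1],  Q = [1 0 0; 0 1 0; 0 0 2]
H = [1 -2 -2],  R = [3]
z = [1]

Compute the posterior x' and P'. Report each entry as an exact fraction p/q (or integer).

x̄ = F·x = [-1, -2, 1]
P̄ = F·P·Fᵀ + Q = [68 17 -10; 17 44 -2; -10 -2 6]
y = z − H·x̄ = [0]
S = H·P̄·Hᵀ + R = [227]
K = P̄·Hᵀ·S⁻¹ = [54/227; -67/227; -18/227]
x' = x̄ + K·y = [-1, -2, 1]
P' = (I − K·H)·P̄ = [12520/227 7477/227 -1298/227; 7477/227 5499/227 -1660/227; -1298/227 -1660/227 1038/227]

x' = [-1, -2, 1]
P' = [12520/227 7477/227 -1298/227; 7477/227 5499/227 -1660/227; -1298/227 -1660/227 1038/227]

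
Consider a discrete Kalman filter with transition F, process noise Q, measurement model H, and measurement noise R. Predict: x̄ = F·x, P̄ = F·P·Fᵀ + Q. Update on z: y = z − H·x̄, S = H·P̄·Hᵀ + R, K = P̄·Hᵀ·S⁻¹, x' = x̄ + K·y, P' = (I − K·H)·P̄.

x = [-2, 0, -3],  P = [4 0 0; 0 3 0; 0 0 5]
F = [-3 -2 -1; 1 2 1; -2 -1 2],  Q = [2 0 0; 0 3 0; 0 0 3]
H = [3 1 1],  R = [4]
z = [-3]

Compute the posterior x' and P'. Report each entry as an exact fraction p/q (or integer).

x' = [939/503, -974/503, -3260/503]
P' = [3329/503 -4135/503 -5228/503; -4135/503 7583/503 4554/503; -5228/503 4554/503 11522/503]

x̄ = F·x = [9, -5, -2]
P̄ = F·P·Fᵀ + Q = [55 -29 20; -29 24 -4; 20 -4 42]
y = z − H·x̄ = [-23]
S = H·P̄·Hᵀ + R = [503]
K = P̄·Hᵀ·S⁻¹ = [156/503; -67/503; 98/503]
x' = x̄ + K·y = [939/503, -974/503, -3260/503]
P' = (I − K·H)·P̄ = [3329/503 -4135/503 -5228/503; -4135/503 7583/503 4554/503; -5228/503 4554/503 11522/503]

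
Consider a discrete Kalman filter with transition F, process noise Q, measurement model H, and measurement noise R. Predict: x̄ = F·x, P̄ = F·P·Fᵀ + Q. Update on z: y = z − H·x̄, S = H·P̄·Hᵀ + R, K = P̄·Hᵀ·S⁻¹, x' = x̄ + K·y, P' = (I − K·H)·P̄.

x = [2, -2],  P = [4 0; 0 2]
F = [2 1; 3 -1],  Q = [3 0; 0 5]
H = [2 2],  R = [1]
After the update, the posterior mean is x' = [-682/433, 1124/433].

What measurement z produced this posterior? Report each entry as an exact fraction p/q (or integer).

z = [2]

x̄ = F·x = [2, 8]
P̄ = F·P·Fᵀ + Q = [21 22; 22 43]
S = H·P̄·Hᵀ + R = [433]
K = P̄·Hᵀ·S⁻¹ = [86/433; 130/433]
x' − x̄ = [-1548/433, -2340/433] = K·y
y = (KᵀK)⁻¹·Kᵀ·(x' − x̄) = [-18]
z = y + H·x̄ = [-18] + [20] = [2]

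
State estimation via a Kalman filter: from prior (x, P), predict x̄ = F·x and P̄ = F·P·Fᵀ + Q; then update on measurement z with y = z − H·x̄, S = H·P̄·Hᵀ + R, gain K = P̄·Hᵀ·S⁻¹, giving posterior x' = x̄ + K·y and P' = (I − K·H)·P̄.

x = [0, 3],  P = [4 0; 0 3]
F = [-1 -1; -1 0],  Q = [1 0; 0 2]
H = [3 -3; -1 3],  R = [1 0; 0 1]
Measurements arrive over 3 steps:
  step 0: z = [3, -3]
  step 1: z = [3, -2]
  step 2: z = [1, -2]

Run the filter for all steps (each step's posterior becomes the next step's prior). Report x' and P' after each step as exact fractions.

step 0: x' = [-53/415, -436/415], P' = [584/1245 388/1245; 388/1245 326/1245]
step 1: x' = [63148/98589, -39199/98589], P' = [39845/98589 26236/98589; 26236/98589 22618/98589]
step 2: x' = [-9717082/21800183, -51983006/65400549], P' = [8656466/21800183 5694709/21800183; 5694709/21800183 14782639/65400549]

step 0: x̄ = F·x = [-3, 0]
step 0: P̄ = F·P·Fᵀ + Q = [8 4; 4 6]
step 0: y = z − H·x̄ = [12, -6]
step 0: S = H·P̄·Hᵀ + R = [55 -30; -30 39]
step 0: K = P̄·Hᵀ·S⁻¹ = [196/415 116/249; 62/415 118/249]
step 0: x' = x̄ + K·y = [-53/415, -436/415]
step 0: P' = (I − K·H)·P̄ = [584/1245 388/1245; 388/1245 326/1245]
step 1: x̄ = F·x = [489/415, 53/415]
step 1: P̄ = F·P·Fᵀ + Q = [977/415 324/415; 324/415 3074/1245]
step 1: y = z − H·x̄ = [-63/415, -100/83]
step 1: S = H·P̄·Hᵀ + R = [12598/415 -1653/83; -1653/83 1734/83]
step 1: K = P̄·Hᵀ·S⁻¹ = [13609/32863 38863/98589; 3618/32863 41618/98589]
step 1: x' = x̄ + K·y = [63148/98589, -39199/98589]
step 1: P' = (I − K·H)·P̄ = [39845/98589 26236/98589; 26236/98589 22618/98589]
step 2: x̄ = F·x = [-7983/32863, -63148/98589]
step 2: P̄ = F·P·Fᵀ + Q = [213524/98589 22027/32863; 22027/32863 237023/98589]
step 2: y = z − H·x̄ = [-6336/32863, -179/557]
step 2: S = H·P̄·Hᵀ + R = [988018/32863 -11191/557; -11191/557 34726/1671]
step 2: K = P̄·Hᵀ·S⁻¹ = [8885271/21800183 8427661/21800183; 2301488/21800183 9087930/21800183]
step 2: x' = x̄ + K·y = [-9717082/21800183, -51983006/65400549]
step 2: P' = (I − K·H)·P̄ = [8656466/21800183 5694709/21800183; 5694709/21800183 14782639/65400549]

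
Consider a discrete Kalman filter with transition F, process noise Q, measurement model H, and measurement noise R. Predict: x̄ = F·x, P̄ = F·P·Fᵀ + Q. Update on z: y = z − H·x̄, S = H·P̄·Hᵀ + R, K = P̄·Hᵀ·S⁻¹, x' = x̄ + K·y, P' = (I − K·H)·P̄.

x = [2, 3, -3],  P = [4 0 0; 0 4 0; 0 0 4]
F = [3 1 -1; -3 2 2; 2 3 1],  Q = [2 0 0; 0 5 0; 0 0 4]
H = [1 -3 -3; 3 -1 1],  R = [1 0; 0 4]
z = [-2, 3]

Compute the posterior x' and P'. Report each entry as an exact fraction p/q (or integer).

x' = [1582918/1252555, 1041611/1252555, 325026/1252555]
P' = [1240422/1252555 1518754/1252555 -1104216/1252555; 1518754/1252555 2898758/1252555 -2321012/1252555; -1104216/1252555 -2321012/1252555 2020868/1252555]

x̄ = F·x = [12, -6, 10]
P̄ = F·P·Fᵀ + Q = [46 -36 32; -36 73 8; 32 8 60]
y = z − H·x̄ = [-2, -49]
S = H·P̄·Hᵀ + R = [1412 281; 281 943]
K = P̄·Hᵀ·S⁻¹ = [-3192/1252555 274574/1252555; -214484/1252555 -165877/1252555; -203784/1252555 257308/1252555]
x' = x̄ + K·y = [1582918/1252555, 1041611/1252555, 325026/1252555]
P' = (I − K·H)·P̄ = [1240422/1252555 1518754/1252555 -1104216/1252555; 1518754/1252555 2898758/1252555 -2321012/1252555; -1104216/1252555 -2321012/1252555 2020868/1252555]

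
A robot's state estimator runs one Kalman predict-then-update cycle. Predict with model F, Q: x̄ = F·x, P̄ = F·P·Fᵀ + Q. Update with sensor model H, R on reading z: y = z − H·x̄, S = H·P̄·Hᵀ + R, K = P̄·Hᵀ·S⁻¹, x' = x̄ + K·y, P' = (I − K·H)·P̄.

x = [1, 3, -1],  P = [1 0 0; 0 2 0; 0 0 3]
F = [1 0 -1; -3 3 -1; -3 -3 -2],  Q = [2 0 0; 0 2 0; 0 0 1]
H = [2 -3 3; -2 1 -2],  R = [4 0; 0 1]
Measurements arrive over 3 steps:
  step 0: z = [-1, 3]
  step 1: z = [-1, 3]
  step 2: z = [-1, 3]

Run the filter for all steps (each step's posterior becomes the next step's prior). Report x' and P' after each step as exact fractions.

step 0: x̄ = F·x = [2, 7, -10]
step 0: P̄ = F·P·Fᵀ + Q = [6 0 3; 0 32 -3; 3 -3 40]
step 0: y = z − H·x̄ = [46, -20]
step 0: S = H·P̄·Hᵀ + R = [766 -417; -417 253]
step 0: K = P̄·Hᵀ·S⁻¹ = [-51/463 -117/463; -10719/19909 -14677/19909; -2958/19909 -11879/19909]
step 0: x' = x̄ + K·y = [920/463, -60171/19909, -97578/19909]
step 0: P' = (I − K·H)·P̄ = [1743/463 -909/463 -2139/463; -909/463 69319/19909 81085/19909; -2139/463 81085/19909 138459/19909]
step 1: x̄ = F·x = [137138/19909, -201615/19909, 256989/19909]
step 1: P̄ = F·P·Fᵀ + Q = [437180/19909 -630858/19909 320610/19909; -630858/19909 1141883/19909 -743460/19909; 320610/19909 -743460/19909 1037887/19909]
step 1: y = z − H·x̄ = [-1669997/19909, 1049596/19909]
step 1: S = H·P̄·Hᵀ + R = [46246182/19909 -26345795/19909; -26345795/19909 15124212/19909]
step 1: K = P̄·Hᵀ·S⁻¹ = [-7785338/268026851 -51600304/268026851; -106817315/268026851 -117125013/268026851; -32450422/268026851 -117852537/268026851]
step 1: x' = x̄ + K·y = [-221071640/268026851, 70943638/268026851, -31417531/268026851]
step 1: P' = (I − K·H)·P̄ = [1780542140/268026851 -1114666888/268026851 -2312075432/268026851; -1114666888/268026851 1145082445/268026851 1745770617/268026851; -2312075432/268026851 1745770617/268026851 3243887009/268026851]
step 2: x̄ = F·x = [-189654109/268026851, 907463365/268026851, 513219068/268026851]
step 2: P̄ = F·P·Fᵀ + Q = [10184633715/268026851 -15303202790/268026851 7415384681/268026851; -15303202790/268026851 25827489666/268026851 -13839079466/268026851; 7415384681/268026851 -13839079466/268026851 12714534388/268026851]
step 2: y = z − H·x̄ = [1294014258/268026851, 543747106/268026851]
step 2: S = H·P̄·Hᵀ + R = [910415338790/268026851 -515639394510/268026851; -515639394510/268026851 293584395401/268026851]
step 2: K = P̄·Hᵀ·S⁻¹ = [-193609387827/5222430613190 -123842512635/522243061319; -1027008183998/2611215306595 -211136013814/522243061319; -287789549458/2611215306595 -197326257992/522243061319]
step 2: x' = x̄ + K·y = [-53302156064/38973362785, 25982917663/38973362785, 24014290208/38973362785]
step 2: P' = (I − K·H)·P̄ = [29039399758461/5222430613190 -8802441505876/2611215306595 -18611314350581/2611215306595; -8802441505876/2611215306595 9662662896982/2611215306595 14161612988902/2611215306595; -18611314350581/2611215306595 14161612988902/2611215306595 26185436490012/2611215306595]

step 0: x' = [920/463, -60171/19909, -97578/19909], P' = [1743/463 -909/463 -2139/463; -909/463 69319/19909 81085/19909; -2139/463 81085/19909 138459/19909]
step 1: x' = [-221071640/268026851, 70943638/268026851, -31417531/268026851], P' = [1780542140/268026851 -1114666888/268026851 -2312075432/268026851; -1114666888/268026851 1145082445/268026851 1745770617/268026851; -2312075432/268026851 1745770617/268026851 3243887009/268026851]
step 2: x' = [-53302156064/38973362785, 25982917663/38973362785, 24014290208/38973362785], P' = [29039399758461/5222430613190 -8802441505876/2611215306595 -18611314350581/2611215306595; -8802441505876/2611215306595 9662662896982/2611215306595 14161612988902/2611215306595; -18611314350581/2611215306595 14161612988902/2611215306595 26185436490012/2611215306595]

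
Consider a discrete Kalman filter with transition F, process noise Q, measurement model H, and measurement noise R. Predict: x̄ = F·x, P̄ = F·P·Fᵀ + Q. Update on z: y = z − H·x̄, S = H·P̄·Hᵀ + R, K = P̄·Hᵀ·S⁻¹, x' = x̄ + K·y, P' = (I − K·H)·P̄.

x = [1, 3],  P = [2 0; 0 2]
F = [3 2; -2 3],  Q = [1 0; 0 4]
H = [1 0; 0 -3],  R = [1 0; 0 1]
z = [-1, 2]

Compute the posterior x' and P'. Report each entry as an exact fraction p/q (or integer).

x̄ = F·x = [9, 7]
P̄ = F·P·Fᵀ + Q = [27 0; 0 30]
y = z − H·x̄ = [-10, 23]
S = H·P̄·Hᵀ + R = [28 0; 0 271]
K = P̄·Hᵀ·S⁻¹ = [27/28 0; 0 -90/271]
x' = x̄ + K·y = [-9/14, -173/271]
P' = (I − K·H)·P̄ = [27/28 0; 0 30/271]

x' = [-9/14, -173/271]
P' = [27/28 0; 0 30/271]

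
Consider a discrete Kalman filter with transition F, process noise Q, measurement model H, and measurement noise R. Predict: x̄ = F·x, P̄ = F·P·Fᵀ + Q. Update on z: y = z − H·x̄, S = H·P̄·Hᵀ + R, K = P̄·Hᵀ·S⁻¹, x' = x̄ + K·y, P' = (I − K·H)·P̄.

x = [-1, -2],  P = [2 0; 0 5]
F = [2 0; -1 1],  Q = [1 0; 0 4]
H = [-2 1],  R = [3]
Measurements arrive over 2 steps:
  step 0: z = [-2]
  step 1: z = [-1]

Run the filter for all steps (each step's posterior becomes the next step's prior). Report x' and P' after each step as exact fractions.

step 0: x' = [-1/3, -161/66], P' = [5/3 7/3; 7/3 365/66]
step 1: x' = [-1324/2301, -4904/2301], P' = [4705/2301 6638/2301; 6638/2301 14041/2301]

step 0: x̄ = F·x = [-2, -1]
step 0: P̄ = F·P·Fᵀ + Q = [9 -4; -4 11]
step 0: y = z − H·x̄ = [-5]
step 0: S = H·P̄·Hᵀ + R = [66]
step 0: K = P̄·Hᵀ·S⁻¹ = [-1/3; 19/66]
step 0: x' = x̄ + K·y = [-1/3, -161/66]
step 0: P' = (I − K·H)·P̄ = [5/3 7/3; 7/3 365/66]
step 1: x̄ = F·x = [-2/3, -139/66]
step 1: P̄ = F·P·Fᵀ + Q = [23/3 4/3; 4/3 431/66]
step 1: y = z − H·x̄ = [-5/22]
step 1: S = H·P̄·Hᵀ + R = [767/22]
step 1: K = P̄·Hᵀ·S⁻¹ = [-308/767; 85/767]
step 1: x' = x̄ + K·y = [-1324/2301, -4904/2301]
step 1: P' = (I − K·H)·P̄ = [4705/2301 6638/2301; 6638/2301 14041/2301]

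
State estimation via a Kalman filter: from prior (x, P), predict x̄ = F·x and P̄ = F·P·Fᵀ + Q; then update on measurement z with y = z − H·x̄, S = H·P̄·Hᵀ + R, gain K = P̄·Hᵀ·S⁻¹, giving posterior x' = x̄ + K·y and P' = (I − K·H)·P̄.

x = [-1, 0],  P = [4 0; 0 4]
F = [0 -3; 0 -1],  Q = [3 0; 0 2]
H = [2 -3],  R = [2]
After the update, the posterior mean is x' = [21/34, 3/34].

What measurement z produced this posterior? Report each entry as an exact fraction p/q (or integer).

z = [1]

x̄ = F·x = [0, 0]
P̄ = F·P·Fᵀ + Q = [39 12; 12 6]
S = H·P̄·Hᵀ + R = [68]
K = P̄·Hᵀ·S⁻¹ = [21/34; 3/34]
x' − x̄ = [21/34, 3/34] = K·y
y = (KᵀK)⁻¹·Kᵀ·(x' − x̄) = [1]
z = y + H·x̄ = [1] + [0] = [1]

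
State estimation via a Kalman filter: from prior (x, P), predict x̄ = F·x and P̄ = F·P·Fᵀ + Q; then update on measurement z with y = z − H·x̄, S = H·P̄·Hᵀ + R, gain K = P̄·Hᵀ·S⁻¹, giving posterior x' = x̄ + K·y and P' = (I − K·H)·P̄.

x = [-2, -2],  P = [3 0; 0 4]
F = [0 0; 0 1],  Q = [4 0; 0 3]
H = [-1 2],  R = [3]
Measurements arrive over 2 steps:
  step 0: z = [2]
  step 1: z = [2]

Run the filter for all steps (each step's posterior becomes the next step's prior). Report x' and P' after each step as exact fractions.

step 0: x' = [-24/35, 2/5], P' = [124/35 8/5; 8/5 7/5]
step 1: x' = [-8/41, 34/41], P' = [412/123 176/123; 176/123 154/123]

step 0: x̄ = F·x = [0, -2]
step 0: P̄ = F·P·Fᵀ + Q = [4 0; 0 7]
step 0: y = z − H·x̄ = [6]
step 0: S = H·P̄·Hᵀ + R = [35]
step 0: K = P̄·Hᵀ·S⁻¹ = [-4/35; 2/5]
step 0: x' = x̄ + K·y = [-24/35, 2/5]
step 0: P' = (I − K·H)·P̄ = [124/35 8/5; 8/5 7/5]
step 1: x̄ = F·x = [0, 2/5]
step 1: P̄ = F·P·Fᵀ + Q = [4 0; 0 22/5]
step 1: y = z − H·x̄ = [6/5]
step 1: S = H·P̄·Hᵀ + R = [123/5]
step 1: K = P̄·Hᵀ·S⁻¹ = [-20/123; 44/123]
step 1: x' = x̄ + K·y = [-8/41, 34/41]
step 1: P' = (I − K·H)·P̄ = [412/123 176/123; 176/123 154/123]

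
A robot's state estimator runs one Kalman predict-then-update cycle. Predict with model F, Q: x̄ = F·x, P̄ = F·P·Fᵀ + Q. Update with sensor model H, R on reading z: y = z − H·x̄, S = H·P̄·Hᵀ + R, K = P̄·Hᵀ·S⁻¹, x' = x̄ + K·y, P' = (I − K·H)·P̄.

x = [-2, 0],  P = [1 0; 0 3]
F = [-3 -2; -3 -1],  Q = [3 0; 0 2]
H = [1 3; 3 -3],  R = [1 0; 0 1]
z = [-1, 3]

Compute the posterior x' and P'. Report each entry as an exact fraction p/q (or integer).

x' = [8226/16297, -7530/16297]
P' = [2022/16297 681/16297; 681/16297 1124/16297]

x̄ = F·x = [6, 6]
P̄ = F·P·Fᵀ + Q = [24 15; 15 14]
y = z − H·x̄ = [-25, 3]
S = H·P̄·Hᵀ + R = [241 36; 36 73]
K = P̄·Hᵀ·S⁻¹ = [4065/16297 4023/16297; 4053/16297 -1329/16297]
x' = x̄ + K·y = [8226/16297, -7530/16297]
P' = (I − K·H)·P̄ = [2022/16297 681/16297; 681/16297 1124/16297]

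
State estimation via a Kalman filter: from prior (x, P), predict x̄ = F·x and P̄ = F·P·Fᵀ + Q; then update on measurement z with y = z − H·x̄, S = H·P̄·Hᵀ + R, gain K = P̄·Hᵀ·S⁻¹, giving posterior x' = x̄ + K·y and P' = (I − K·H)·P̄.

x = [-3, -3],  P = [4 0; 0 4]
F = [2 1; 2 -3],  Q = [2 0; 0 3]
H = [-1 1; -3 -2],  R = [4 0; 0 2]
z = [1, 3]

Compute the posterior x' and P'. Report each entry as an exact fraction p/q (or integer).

x̄ = F·x = [-9, 3]
P̄ = F·P·Fᵀ + Q = [22 4; 4 55]
y = z − H·x̄ = [-11, -18]
S = H·P̄·Hᵀ + R = [73 -48; -48 468]
K = P̄·Hᵀ·S⁻¹ = [-998/2655 -3133/15930; 1501/2655 -3229/15930]
x' = x̄ + K·y = [-3518/2655, 1141/2655]
P' = (I − K·H)·P̄ = [5417/7965 -6559/7965; -6559/7965 11453/7965]

x' = [-3518/2655, 1141/2655]
P' = [5417/7965 -6559/7965; -6559/7965 11453/7965]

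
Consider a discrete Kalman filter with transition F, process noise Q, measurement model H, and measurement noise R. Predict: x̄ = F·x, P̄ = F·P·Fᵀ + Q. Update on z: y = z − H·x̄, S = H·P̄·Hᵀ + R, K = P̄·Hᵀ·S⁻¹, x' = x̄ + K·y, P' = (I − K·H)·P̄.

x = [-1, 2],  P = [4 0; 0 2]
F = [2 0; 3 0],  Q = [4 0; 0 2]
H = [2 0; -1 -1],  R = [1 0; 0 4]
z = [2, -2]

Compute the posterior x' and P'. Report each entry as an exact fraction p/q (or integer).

x̄ = F·x = [-2, -3]
P̄ = F·P·Fᵀ + Q = [20 24; 24 38]
y = z − H·x̄ = [6, -7]
S = H·P̄·Hᵀ + R = [81 -88; -88 110]
K = P̄·Hᵀ·S⁻¹ = [24/53 -2/53; -8/53 -399/583]
x' = x̄ + K·y = [52/53, 516/583]
P' = (I − K·H)·P̄ = [12/53 -4/53; -4/53 1640/583]

x' = [52/53, 516/583]
P' = [12/53 -4/53; -4/53 1640/583]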